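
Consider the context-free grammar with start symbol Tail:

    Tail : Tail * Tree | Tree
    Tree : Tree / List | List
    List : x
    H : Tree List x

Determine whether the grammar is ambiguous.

Only Tail, Tree, List are reachable from Tail; ignoring the rest: This is a standard precedence ladder (Tail over Tree over List), with each level left-recursive on its own operator ('*' at Tail, '/' at Tree). That structure is LR(1), hence unambiguous.

Unambiguous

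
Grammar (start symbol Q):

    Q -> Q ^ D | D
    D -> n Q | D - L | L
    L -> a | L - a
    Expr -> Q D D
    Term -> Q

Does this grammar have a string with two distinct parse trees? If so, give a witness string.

Ambiguous

Witness: a - a

Derivation 1: Q ⇒ D ⇒ D - L ⇒ L - L ⇒ a - L ⇒ a - a
Derivation 2: Q ⇒ D ⇒ L ⇒ L - a ⇒ a - a

Two distinct leftmost derivations for the same string.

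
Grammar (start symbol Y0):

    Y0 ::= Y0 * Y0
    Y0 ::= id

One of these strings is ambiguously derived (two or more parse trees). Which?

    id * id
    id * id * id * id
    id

id * id: 1 tree
id * id * id * id: 5 trees
id: 1 tree

id * id * id * id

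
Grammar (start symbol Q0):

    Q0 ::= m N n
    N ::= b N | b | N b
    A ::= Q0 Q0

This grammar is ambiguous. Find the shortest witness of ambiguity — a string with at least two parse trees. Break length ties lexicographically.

m b b n

length 3: no string has ≥2 trees
length 4: m b b n has 2 parse trees

Two derivations of m b b n:
  Q0 ⇒ m N n ⇒ m b N n ⇒ m b b n
  Q0 ⇒ m N n ⇒ m N b n ⇒ m b b n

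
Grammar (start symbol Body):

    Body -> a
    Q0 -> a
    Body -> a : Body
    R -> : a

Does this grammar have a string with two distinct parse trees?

(R, Q0 are unreachable from Body, so their rules don't affect L(Body).) The reachable grammar is A → atom sep A | atom. Each atom is followed by either the separator (recurse) or end-of-string (stop) — no choice point.

Unambiguous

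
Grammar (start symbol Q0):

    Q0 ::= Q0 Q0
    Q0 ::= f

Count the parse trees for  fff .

Parse trees for fff:
  [Q0 [Q0 f] [Q0 [Q0 f] [Q0 f]]]
  [Q0 [Q0 [Q0 f] [Q0 f]] [Q0 f]]

2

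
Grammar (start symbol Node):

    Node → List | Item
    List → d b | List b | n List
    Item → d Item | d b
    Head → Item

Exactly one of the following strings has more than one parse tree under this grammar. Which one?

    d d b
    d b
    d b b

d b

d d b: 1 tree
d b: 2 trees
d b b: 1 tree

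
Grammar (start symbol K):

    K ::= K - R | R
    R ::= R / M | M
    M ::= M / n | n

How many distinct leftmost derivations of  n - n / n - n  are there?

2

Parse trees for n - n / n - n:
  [K [K [K [R [M n]]] - [R [R [M n]] / [M n]]] - [R [M n]]]
  [K [K [K [R [M n]]] - [R [M [M n] / n]]] - [R [M n]]]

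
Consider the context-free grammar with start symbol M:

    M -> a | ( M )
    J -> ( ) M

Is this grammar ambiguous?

Unambiguous

Only M is reachable from M; ignoring the rest: L(M) is { openⁿ atom closeⁿ : n ≥ 0 }. The bracket depth fixes n, and the derivation is forced at every step.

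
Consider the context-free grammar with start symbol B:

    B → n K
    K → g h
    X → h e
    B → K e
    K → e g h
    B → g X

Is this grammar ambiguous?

Ambiguous

Witness: g h e

Derivation 1: B ⇒ K e ⇒ g h e
Derivation 2: B ⇒ g X ⇒ g h e

Two distinct leftmost derivations for the same string.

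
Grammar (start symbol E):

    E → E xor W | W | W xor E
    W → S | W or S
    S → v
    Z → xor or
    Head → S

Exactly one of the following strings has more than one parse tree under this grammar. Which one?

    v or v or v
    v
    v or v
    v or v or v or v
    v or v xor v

v or v xor v

v or v or v: 1 tree
v: 1 tree
v or v: 1 tree
v or v or v or v: 1 tree
v or v xor v: 2 trees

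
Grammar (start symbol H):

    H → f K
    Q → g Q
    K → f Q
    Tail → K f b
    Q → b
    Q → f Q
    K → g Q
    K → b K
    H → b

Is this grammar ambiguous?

(Tail is unreachable from H, so its rules don't affect L(H).) Each reachable nonterminal has at most one production per leading terminal, and all productions are right-linear; the derivation is determined token-by-token.

Unambiguous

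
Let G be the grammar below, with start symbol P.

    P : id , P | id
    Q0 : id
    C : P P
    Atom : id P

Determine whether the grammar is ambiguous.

Unambiguous

(Q0, C, Atom are unreachable from P, so their rules don't affect L(P).) Right-recursive list with a separator: after each atom, whether the separator follows determines the rule. One parse per string.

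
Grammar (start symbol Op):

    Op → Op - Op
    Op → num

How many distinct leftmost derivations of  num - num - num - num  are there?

Parse trees for num - num - num - num:
  [Op [Op num] - [Op [Op num] - [Op [Op num] - [Op num]]]]
  [Op [Op num] - [Op [Op [Op num] - [Op num]] - [Op num]]]
  [Op [Op [Op num] - [Op num]] - [Op [Op num] - [Op num]]]
  [Op [Op [Op num] - [Op [Op num] - [Op num]]] - [Op num]]
  [Op [Op [Op [Op num] - [Op num]] - [Op num]] - [Op num]]

5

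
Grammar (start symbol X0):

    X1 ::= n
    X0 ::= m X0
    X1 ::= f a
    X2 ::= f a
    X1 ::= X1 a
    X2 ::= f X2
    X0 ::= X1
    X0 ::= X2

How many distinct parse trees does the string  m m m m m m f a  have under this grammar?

Parse trees for m m m m m m f a:
  [X0 m [X0 m [X0 m [X0 m [X0 m [X0 m [X0 [X1 f a]]]]]]]]
  [X0 m [X0 m [X0 m [X0 m [X0 m [X0 m [X0 [X2 f a]]]]]]]]

2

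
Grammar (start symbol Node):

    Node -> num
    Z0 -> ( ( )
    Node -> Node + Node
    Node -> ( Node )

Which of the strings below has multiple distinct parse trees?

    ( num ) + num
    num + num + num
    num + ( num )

( num ) + num: 1 tree
num + num + num: 2 trees
num + ( num ): 1 tree

num + num + num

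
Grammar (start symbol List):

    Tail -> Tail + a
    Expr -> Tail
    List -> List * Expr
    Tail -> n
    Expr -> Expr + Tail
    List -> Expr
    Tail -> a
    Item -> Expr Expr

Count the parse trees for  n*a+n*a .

1

Parse trees for n*a+n*a:
  [List [List [List [Expr [Tail n]]] * [Expr [Expr [Tail a]] + [Tail n]]] * [Expr [Tail a]]]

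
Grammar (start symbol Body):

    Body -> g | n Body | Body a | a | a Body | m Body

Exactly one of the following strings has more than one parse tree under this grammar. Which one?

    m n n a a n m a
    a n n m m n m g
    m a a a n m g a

m a a a n m g a

m n n a a n m a: 1 tree
a n n m m n m g: 1 tree
m a a a n m g a: 7 trees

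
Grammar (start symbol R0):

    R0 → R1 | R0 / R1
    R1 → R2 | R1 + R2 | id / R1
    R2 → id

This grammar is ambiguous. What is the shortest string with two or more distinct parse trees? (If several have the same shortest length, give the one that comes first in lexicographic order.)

id / id

length 1: no string has ≥2 trees
length 3: id / id has 2 parse trees

Two derivations of id / id:
  R0 ⇒ R1 ⇒ id / R1 ⇒ id / R2 ⇒ id / id
  R0 ⇒ R0 / R1 ⇒ R1 / R1 ⇒ R2 / R1 ⇒ id / R1 ⇒ id / R2 ⇒ id / id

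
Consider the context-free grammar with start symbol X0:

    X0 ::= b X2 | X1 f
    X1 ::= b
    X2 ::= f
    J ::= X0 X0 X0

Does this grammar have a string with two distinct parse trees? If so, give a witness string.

Ambiguous

Witness: b f

Derivation 1: X0 ⇒ b X2 ⇒ b f
Derivation 2: X0 ⇒ X1 f ⇒ b f

Two distinct leftmost derivations for the same string.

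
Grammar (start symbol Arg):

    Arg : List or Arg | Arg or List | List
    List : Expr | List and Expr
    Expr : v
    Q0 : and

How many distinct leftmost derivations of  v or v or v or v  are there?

8

Parse trees for v or v or v or v:
  [Arg [List [Expr v]] or [Arg [List [Expr v]] or [Arg [List [Expr v]] or [Arg [List [Expr v]]]]]]
  [Arg [List [Expr v]] or [Arg [List [Expr v]] or [Arg [Arg [List [Expr v]]] or [List [Expr v]]]]]
  [Arg [List [Expr v]] or [Arg [Arg [List [Expr v]] or [Arg [List [Expr v]]]] or [List [Expr v]]]]
  [Arg [List [Expr v]] or [Arg [Arg [Arg [List [Expr v]]] or [List [Expr v]]] or [List [Expr v]]]]
  [Arg [Arg [List [Expr v]] or [Arg [List [Expr v]] or [Arg [List [Expr v]]]]] or [List [Expr v]]]
  [Arg [Arg [List [Expr v]] or [Arg [Arg [List [Expr v]]] or [List [Expr v]]]] or [List [Expr v]]]
  [Arg [Arg [Arg [List [Expr v]] or [Arg [List [Expr v]]]] or [List [Expr v]]] or [List [Expr v]]]
  [Arg [Arg [Arg [Arg [List [Expr v]]] or [List [Expr v]]] or [List [Expr v]]] or [List [Expr v]]]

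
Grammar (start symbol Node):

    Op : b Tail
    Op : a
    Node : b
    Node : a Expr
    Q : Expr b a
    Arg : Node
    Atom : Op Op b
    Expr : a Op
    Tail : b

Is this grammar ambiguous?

Unambiguous

(Q, Atom, Arg are unreachable from Node, so their rules don't affect L(Node).) The reachable rules are right-linear with at most one rule per (nonterminal, next-terminal) pair. Each input token forces the next rule, so parsing is deterministic.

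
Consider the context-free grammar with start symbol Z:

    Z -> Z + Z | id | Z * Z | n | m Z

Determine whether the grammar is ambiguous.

Ambiguous

Witness: m id * id

Derivation 1: Z ⇒ Z * Z ⇒ m Z * Z ⇒ m id * Z ⇒ m id * id
Derivation 2: Z ⇒ m Z ⇒ m Z * Z ⇒ m id * Z ⇒ m id * id

Two distinct leftmost derivations for the same string.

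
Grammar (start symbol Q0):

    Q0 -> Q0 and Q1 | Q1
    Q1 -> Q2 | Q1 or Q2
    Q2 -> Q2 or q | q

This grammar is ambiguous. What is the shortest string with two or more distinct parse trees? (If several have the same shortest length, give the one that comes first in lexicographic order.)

q or q

length 1: no string has ≥2 trees
length 3: q or q has 2 parse trees

Two derivations of q or q:
  Q0 ⇒ Q1 ⇒ Q2 ⇒ Q2 or q ⇒ q or q
  Q0 ⇒ Q1 ⇒ Q1 or Q2 ⇒ Q2 or Q2 ⇒ q or Q2 ⇒ q or q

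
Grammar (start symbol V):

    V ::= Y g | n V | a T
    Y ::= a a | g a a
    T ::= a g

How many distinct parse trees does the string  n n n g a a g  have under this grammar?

Parse trees for n n n g a a g:
  [V n [V n [V n [V [Y g a a] g]]]]

1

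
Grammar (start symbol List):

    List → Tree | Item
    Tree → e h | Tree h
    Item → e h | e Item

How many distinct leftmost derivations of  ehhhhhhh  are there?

1

Parse trees for ehhhhhhh:
  [List [Tree [Tree [Tree [Tree [Tree [Tree [Tree e h] h] h] h] h] h] h]]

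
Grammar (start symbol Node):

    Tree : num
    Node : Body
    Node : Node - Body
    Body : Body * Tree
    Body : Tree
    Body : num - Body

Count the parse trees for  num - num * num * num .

4

Parse trees for num - num * num * num:
  [Node [Body [Body [Body num - [Body [Tree num]]] * [Tree num]] * [Tree num]]]
  [Node [Body [Body num - [Body [Body [Tree num]] * [Tree num]]] * [Tree num]]]
  [Node [Body num - [Body [Body [Body [Tree num]] * [Tree num]] * [Tree num]]]]
  [Node [Node [Body [Tree num]]] - [Body [Body [Body [Tree num]] * [Tree num]] * [Tree num]]]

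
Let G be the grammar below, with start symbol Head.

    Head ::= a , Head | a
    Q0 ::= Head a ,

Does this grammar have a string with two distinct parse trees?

Unambiguous

(Q0 is unreachable from Head, so its rules don't affect L(Head).) The reachable grammar is A → atom sep A | atom. Each atom is followed by either the separator (recurse) or end-of-string (stop) — no choice point.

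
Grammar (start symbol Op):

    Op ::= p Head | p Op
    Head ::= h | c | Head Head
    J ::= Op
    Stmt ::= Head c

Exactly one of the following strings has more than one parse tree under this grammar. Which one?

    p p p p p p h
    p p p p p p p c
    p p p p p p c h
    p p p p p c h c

p p p p p c h c

p p p p p p h: 1 tree
p p p p p p p c: 1 tree
p p p p p p c h: 1 tree
p p p p p c h c: 2 trees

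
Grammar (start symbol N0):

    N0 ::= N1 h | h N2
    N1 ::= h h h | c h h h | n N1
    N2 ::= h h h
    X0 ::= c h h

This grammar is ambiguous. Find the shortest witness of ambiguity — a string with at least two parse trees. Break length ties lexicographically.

h h h h

length 4: h h h h has 2 parse trees

Two derivations of h h h h:
  N0 ⇒ N1 h ⇒ h h h h
  N0 ⇒ h N2 ⇒ h h h h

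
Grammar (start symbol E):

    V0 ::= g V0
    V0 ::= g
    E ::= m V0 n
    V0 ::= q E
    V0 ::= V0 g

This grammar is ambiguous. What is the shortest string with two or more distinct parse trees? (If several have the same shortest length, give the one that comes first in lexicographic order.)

length 3: no string has ≥2 trees
length 4: m g g n has 2 parse trees

Two derivations of m g g n:
  E ⇒ m V0 n ⇒ m g V0 n ⇒ m g g n
  E ⇒ m V0 n ⇒ m V0 g n ⇒ m g g n

m g g n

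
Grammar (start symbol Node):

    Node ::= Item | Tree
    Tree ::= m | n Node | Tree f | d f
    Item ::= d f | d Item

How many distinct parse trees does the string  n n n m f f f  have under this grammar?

Parse trees for n n n m f f f (showing first 6 of 20):
  [Node [Tree n [Node [Tree n [Node [Tree n [Node [Tree [Tree [Tree [Tree m] f] f] f]]]]]]]]
  [Node [Tree n [Node [Tree n [Node [Tree [Tree n [Node [Tree [Tree [Tree m] f] f]]] f]]]]]]
  [Node [Tree n [Node [Tree n [Node [Tree [Tree [Tree n [Node [Tree [Tree m] f]]] f] f]]]]]]
  [Node [Tree n [Node [Tree n [Node [Tree [Tree [Tree [Tree n [Node [Tree m]]] f] f] f]]]]]]
  [Node [Tree n [Node [Tree [Tree n [Node [Tree n [Node [Tree [Tree [Tree m] f] f]]]]] f]]]]
  [Node [Tree n [Node [Tree [Tree n [Node [Tree [Tree n [Node [Tree [Tree m] f]]] f]]] f]]]]

20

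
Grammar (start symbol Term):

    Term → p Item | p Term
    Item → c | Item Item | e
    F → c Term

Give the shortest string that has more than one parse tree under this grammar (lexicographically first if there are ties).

length 2: no string has ≥2 trees
length 3: no string has ≥2 trees
length 4: p c c c has 2 parse trees

Two derivations of p c c c:
  Term ⇒ p Item ⇒ p Item Item ⇒ p c Item ⇒ p c Item Item ⇒ p c c Item ⇒ p c c c
  Term ⇒ p Item ⇒ p Item Item ⇒ p Item Item Item ⇒ p c Item Item ⇒ p c c Item ⇒ p c c c

p c c c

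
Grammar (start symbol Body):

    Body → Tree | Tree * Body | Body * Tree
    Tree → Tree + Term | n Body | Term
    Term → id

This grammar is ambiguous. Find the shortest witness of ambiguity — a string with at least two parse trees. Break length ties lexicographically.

id * id

length 1: no string has ≥2 trees
length 2: no string has ≥2 trees
length 3: id * id has 2 parse trees

Two derivations of id * id:
  Body ⇒ Tree * Body ⇒ Term * Body ⇒ id * Body ⇒ id * Tree ⇒ id * Term ⇒ id * id
  Body ⇒ Body * Tree ⇒ Tree * Tree ⇒ Term * Tree ⇒ id * Tree ⇒ id * Term ⇒ id * id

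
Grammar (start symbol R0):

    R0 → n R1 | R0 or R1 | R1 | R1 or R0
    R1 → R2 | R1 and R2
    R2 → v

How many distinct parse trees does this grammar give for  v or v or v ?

4

Parse trees for v or v or v:
  [R0 [R0 [R0 [R1 [R2 v]]] or [R1 [R2 v]]] or [R1 [R2 v]]]
  [R0 [R0 [R1 [R2 v]] or [R0 [R1 [R2 v]]]] or [R1 [R2 v]]]
  [R0 [R1 [R2 v]] or [R0 [R0 [R1 [R2 v]]] or [R1 [R2 v]]]]
  [R0 [R1 [R2 v]] or [R0 [R1 [R2 v]] or [R0 [R1 [R2 v]]]]]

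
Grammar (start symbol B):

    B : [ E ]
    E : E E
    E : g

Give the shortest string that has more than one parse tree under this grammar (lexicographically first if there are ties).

[ g g g ]

length 3: no string has ≥2 trees
length 4: no string has ≥2 trees
length 5: [ g g g ] has 2 parse trees

Two derivations of [ g g g ]:
  B ⇒ [ E ] ⇒ [ E E ] ⇒ [ E E E ] ⇒ [ g E E ] ⇒ [ g g E ] ⇒ [ g g g ]
  B ⇒ [ E ] ⇒ [ E E ] ⇒ [ g E ] ⇒ [ g E E ] ⇒ [ g g E ] ⇒ [ g g g ]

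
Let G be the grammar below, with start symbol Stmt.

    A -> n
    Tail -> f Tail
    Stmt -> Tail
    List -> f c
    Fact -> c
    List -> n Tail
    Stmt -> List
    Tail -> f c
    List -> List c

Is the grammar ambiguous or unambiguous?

Ambiguous

Witness: f c

Derivation 1: Stmt ⇒ Tail ⇒ f c
Derivation 2: Stmt ⇒ List ⇒ f c

Two distinct leftmost derivations for the same string.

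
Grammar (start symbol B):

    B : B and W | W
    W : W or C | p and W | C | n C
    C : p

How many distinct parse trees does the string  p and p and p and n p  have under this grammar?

Parse trees for p and p and p and n p:
  [B [B [W [C p]]] and [W p and [W p and [W n [C p]]]]]
  [B [B [B [W [C p]]] and [W [C p]]] and [W p and [W n [C p]]]]
  [B [B [W p and [W [C p]]]] and [W p and [W n [C p]]]]
  [B [B [B [W [C p]]] and [W p and [W [C p]]]] and [W n [C p]]]
  [B [B [B [B [W [C p]]] and [W [C p]]] and [W [C p]]] and [W n [C p]]]
  [B [B [B [W p and [W [C p]]]] and [W [C p]]] and [W n [C p]]]
  [B [B [W p and [W p and [W [C p]]]]] and [W n [C p]]]
  [B [W p and [W p and [W p and [W n [C p]]]]]]

8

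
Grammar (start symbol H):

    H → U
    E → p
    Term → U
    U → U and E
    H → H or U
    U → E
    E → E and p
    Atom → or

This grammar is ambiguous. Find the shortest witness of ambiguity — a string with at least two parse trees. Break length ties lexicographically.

length 1: no string has ≥2 trees
length 3: p and p has 2 parse trees

Two derivations of p and p:
  H ⇒ U ⇒ U and E ⇒ E and E ⇒ p and E ⇒ p and p
  H ⇒ U ⇒ E ⇒ E and p ⇒ p and p

p and p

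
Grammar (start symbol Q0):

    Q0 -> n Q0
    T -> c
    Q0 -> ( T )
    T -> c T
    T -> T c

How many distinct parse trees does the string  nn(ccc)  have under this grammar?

4

Parse trees for nn(ccc):
  [Q0 n [Q0 n [Q0 ( [T c [T c [T c]]] )]]]
  [Q0 n [Q0 n [Q0 ( [T c [T [T c] c]] )]]]
  [Q0 n [Q0 n [Q0 ( [T [T c [T c]] c] )]]]
  [Q0 n [Q0 n [Q0 ( [T [T [T c] c] c] )]]]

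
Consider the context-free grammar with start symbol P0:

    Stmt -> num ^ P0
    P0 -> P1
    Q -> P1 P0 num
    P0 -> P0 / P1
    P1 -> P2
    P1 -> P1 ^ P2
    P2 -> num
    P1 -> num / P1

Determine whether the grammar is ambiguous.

Ambiguous

Witness: num / num

Derivation 1: P0 ⇒ P1 ⇒ num / P1 ⇒ num / P2 ⇒ num / num
Derivation 2: P0 ⇒ P0 / P1 ⇒ P1 / P1 ⇒ P2 / P1 ⇒ num / P1 ⇒ num / P2 ⇒ num / num

Two distinct leftmost derivations for the same string.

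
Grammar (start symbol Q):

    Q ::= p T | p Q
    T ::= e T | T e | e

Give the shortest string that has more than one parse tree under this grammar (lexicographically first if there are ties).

length 2: no string has ≥2 trees
length 3: p e e has 2 parse trees

Two derivations of p e e:
  Q ⇒ p T ⇒ p e T ⇒ p e e
  Q ⇒ p T ⇒ p T e ⇒ p e e

p e e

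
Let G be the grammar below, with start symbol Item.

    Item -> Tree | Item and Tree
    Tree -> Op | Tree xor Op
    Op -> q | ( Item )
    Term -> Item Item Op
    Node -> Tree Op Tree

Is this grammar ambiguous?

Unambiguous

Only Item, Tree, Op are reachable from Item; ignoring the rest: The grammar is stratified — Item handles 'and' (left-recursive), Tree handles 'xor', Op atoms. Each operator has a fixed associativity and precedence level, so every string has one parse.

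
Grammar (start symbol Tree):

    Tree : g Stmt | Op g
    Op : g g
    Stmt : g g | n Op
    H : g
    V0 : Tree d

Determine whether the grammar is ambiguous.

Ambiguous

Witness: g g g

Derivation 1: Tree ⇒ g Stmt ⇒ g g g
Derivation 2: Tree ⇒ Op g ⇒ g g g

Two distinct leftmost derivations for the same string.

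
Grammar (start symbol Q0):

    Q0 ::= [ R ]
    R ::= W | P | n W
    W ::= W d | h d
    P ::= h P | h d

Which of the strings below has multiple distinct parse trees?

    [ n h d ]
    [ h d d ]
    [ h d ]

[ n h d ]: 1 tree
[ h d d ]: 1 tree
[ h d ]: 2 trees

[ h d ]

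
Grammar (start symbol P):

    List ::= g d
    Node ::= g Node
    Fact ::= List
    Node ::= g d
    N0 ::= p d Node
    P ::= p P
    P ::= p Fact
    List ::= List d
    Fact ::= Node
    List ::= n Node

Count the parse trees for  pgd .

Parse trees for pgd:
  [P p [Fact [List g d]]]
  [P p [Fact [Node g d]]]

2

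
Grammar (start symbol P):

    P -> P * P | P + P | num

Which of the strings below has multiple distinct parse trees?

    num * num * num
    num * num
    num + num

num * num * num: 2 trees
num * num: 1 tree
num + num: 1 tree

num * num * num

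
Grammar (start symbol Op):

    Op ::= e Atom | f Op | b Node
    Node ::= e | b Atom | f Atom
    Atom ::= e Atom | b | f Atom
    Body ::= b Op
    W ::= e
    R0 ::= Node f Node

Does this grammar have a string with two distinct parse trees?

(Body, W, R0 are unreachable from Op, so their rules don't affect L(Op).) Restricted to the reachable nonterminals, every rule has the form A → t or A → t B, and no two rules for the same A share a first terminal. The grammar encodes a DFA — one run per string.

Unambiguous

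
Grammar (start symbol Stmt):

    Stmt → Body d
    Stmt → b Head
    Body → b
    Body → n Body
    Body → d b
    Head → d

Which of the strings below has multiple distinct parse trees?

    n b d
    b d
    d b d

n b d: 1 tree
b d: 2 trees
d b d: 1 tree

b d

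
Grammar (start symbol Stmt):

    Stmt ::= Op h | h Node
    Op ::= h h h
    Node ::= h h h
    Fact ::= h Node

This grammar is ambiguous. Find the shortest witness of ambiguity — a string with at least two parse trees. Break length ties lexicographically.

h h h h

length 4: h h h h has 2 parse trees

Two derivations of h h h h:
  Stmt ⇒ Op h ⇒ h h h h
  Stmt ⇒ h Node ⇒ h h h h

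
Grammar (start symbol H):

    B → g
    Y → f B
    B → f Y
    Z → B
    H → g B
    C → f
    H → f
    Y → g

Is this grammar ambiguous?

Only H, B, Y are reachable from H; ignoring the rest: Each reachable nonterminal has at most one production per leading terminal, and all productions are right-linear; the derivation is determined token-by-token.

Unambiguous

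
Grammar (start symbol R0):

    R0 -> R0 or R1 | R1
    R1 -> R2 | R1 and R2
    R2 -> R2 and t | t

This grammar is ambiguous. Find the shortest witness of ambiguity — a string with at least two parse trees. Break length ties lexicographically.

t and t

length 1: no string has ≥2 trees
length 3: t and t has 2 parse trees

Two derivations of t and t:
  R0 ⇒ R1 ⇒ R2 ⇒ R2 and t ⇒ t and t
  R0 ⇒ R1 ⇒ R1 and R2 ⇒ R2 and R2 ⇒ t and R2 ⇒ t and t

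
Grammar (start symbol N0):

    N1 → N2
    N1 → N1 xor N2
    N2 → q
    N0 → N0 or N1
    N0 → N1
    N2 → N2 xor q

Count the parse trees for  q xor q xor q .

4

Parse trees for q xor q xor q:
  [N0 [N1 [N2 [N2 [N2 q] xor q] xor q]]]
  [N0 [N1 [N1 [N2 q]] xor [N2 [N2 q] xor q]]]
  [N0 [N1 [N1 [N2 [N2 q] xor q]] xor [N2 q]]]
  [N0 [N1 [N1 [N1 [N2 q]] xor [N2 q]] xor [N2 q]]]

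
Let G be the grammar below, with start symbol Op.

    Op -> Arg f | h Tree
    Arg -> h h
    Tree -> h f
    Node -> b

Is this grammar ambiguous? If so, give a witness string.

Ambiguous

Witness: h h f

Derivation 1: Op ⇒ Arg f ⇒ h h f
Derivation 2: Op ⇒ h Tree ⇒ h h f

Two distinct leftmost derivations for the same string.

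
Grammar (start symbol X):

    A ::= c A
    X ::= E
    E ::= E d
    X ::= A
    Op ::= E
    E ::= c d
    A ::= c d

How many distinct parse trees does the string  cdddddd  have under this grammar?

1

Parse trees for cdddddd:
  [X [E [E [E [E [E [E c d] d] d] d] d] d]]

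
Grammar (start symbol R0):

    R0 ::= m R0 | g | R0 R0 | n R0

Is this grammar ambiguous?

Witness: g g g

Derivation 1: R0 ⇒ R0 R0 ⇒ g R0 ⇒ g R0 R0 ⇒ g g R0 ⇒ g g g
Derivation 2: R0 ⇒ R0 R0 ⇒ R0 R0 R0 ⇒ g R0 R0 ⇒ g g R0 ⇒ g g g

Two distinct leftmost derivations for the same string.

Ambiguous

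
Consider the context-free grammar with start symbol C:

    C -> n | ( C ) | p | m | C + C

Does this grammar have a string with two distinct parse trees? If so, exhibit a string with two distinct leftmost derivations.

Witness: m + m + m

Derivation 1: C ⇒ C + C ⇒ m + C ⇒ m + C + C ⇒ m + m + C ⇒ m + m + m
Derivation 2: C ⇒ C + C ⇒ C + C + C ⇒ m + C + C ⇒ m + m + C ⇒ m + m + m

Two distinct leftmost derivations for the same string.

Ambiguous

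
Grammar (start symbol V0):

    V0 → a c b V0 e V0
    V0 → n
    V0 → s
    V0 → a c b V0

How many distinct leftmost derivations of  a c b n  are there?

Parse trees for a c b n:
  [V0 a c b [V0 n]]

1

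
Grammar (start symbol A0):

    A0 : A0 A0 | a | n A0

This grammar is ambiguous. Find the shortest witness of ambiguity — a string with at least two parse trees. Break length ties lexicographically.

length 1: no string has ≥2 trees
length 2: no string has ≥2 trees
length 3: a a a has 2 parse trees

Two derivations of a a a:
  A0 ⇒ A0 A0 ⇒ A0 A0 A0 ⇒ a A0 A0 ⇒ a a A0 ⇒ a a a
  A0 ⇒ A0 A0 ⇒ a A0 ⇒ a A0 A0 ⇒ a a A0 ⇒ a a a

a a a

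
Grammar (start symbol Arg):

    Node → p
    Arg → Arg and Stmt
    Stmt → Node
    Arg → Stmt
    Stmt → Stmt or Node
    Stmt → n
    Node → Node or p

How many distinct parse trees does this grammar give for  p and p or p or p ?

4

Parse trees for p and p or p or p:
  [Arg [Arg [Stmt [Node p]]] and [Stmt [Node [Node [Node p] or p] or p]]]
  [Arg [Arg [Stmt [Node p]]] and [Stmt [Stmt [Node p]] or [Node [Node p] or p]]]
  [Arg [Arg [Stmt [Node p]]] and [Stmt [Stmt [Node [Node p] or p]] or [Node p]]]
  [Arg [Arg [Stmt [Node p]]] and [Stmt [Stmt [Stmt [Node p]] or [Node p]] or [Node p]]]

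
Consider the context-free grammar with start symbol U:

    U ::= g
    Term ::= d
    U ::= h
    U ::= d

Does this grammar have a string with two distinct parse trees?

(Term is unreachable from U, so its rules don't affect L(U).) Each reachable nonterminal has at most one production per leading terminal, and all productions are right-linear; the derivation is determined token-by-token.

Unambiguous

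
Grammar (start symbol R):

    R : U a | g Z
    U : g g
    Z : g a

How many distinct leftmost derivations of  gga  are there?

Parse trees for gga:
  [R [U g g] a]
  [R g [Z g a]]

2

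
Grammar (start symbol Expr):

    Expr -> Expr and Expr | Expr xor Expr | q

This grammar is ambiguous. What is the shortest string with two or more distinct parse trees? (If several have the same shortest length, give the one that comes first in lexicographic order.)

q and q and q

length 1: no string has ≥2 trees
length 3: no string has ≥2 trees
length 5: q and q and q has 2 parse trees

Two derivations of q and q and q:
  Expr ⇒ Expr and Expr ⇒ Expr and Expr and Expr ⇒ q and Expr and Expr ⇒ q and q and Expr ⇒ q and q and q
  Expr ⇒ Expr and Expr ⇒ q and Expr ⇒ q and Expr and Expr ⇒ q and q and Expr ⇒ q and q and q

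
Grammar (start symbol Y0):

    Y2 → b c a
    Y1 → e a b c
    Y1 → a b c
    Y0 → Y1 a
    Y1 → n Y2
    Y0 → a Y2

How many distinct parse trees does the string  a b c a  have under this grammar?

2

Parse trees for a b c a:
  [Y0 [Y1 a b c] a]
  [Y0 a [Y2 b c a]]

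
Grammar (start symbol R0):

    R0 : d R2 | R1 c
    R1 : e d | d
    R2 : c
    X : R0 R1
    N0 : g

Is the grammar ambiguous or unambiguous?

Ambiguous

Witness: d c

Derivation 1: R0 ⇒ d R2 ⇒ d c
Derivation 2: R0 ⇒ R1 c ⇒ d c

Two distinct leftmost derivations for the same string.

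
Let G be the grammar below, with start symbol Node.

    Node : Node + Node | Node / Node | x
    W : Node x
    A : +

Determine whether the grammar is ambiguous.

Ambiguous

Witness: x + x + x

Derivation 1: Node ⇒ Node + Node ⇒ Node + Node + Node ⇒ x + Node + Node ⇒ x + x + Node ⇒ x + x + x
Derivation 2: Node ⇒ Node + Node ⇒ x + Node ⇒ x + Node + Node ⇒ x + x + Node ⇒ x + x + x

Two distinct leftmost derivations for the same string.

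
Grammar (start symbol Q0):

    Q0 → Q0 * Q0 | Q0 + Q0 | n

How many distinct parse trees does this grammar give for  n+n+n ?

2

Parse trees for n+n+n:
  [Q0 [Q0 n] + [Q0 [Q0 n] + [Q0 n]]]
  [Q0 [Q0 [Q0 n] + [Q0 n]] + [Q0 n]]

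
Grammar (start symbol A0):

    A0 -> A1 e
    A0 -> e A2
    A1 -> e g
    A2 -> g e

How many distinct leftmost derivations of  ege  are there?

Parse trees for ege:
  [A0 [A1 e g] e]
  [A0 e [A2 g e]]

2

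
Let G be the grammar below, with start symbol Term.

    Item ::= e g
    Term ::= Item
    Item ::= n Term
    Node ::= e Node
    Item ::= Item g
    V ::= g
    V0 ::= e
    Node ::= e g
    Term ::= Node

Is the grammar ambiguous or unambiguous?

Witness: e g

Derivation 1: Term ⇒ Item ⇒ e g
Derivation 2: Term ⇒ Node ⇒ e g

Two distinct leftmost derivations for the same string.

Ambiguous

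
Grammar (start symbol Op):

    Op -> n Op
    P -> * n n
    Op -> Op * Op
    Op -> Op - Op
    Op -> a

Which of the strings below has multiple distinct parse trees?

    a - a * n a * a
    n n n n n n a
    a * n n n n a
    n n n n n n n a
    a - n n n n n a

a - a * n a * a

a - a * n a * a: 7 trees
n n n n n n a: 1 tree
a * n n n n a: 1 tree
n n n n n n n a: 1 tree
a - n n n n n a: 1 tree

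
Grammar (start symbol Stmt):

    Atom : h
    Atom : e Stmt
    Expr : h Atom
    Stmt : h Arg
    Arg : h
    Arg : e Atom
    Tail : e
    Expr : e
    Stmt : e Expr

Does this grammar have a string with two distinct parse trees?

(Tail is unreachable from Stmt, so its rules don't affect L(Stmt).) Restricted to the reachable nonterminals, every rule has the form A → t or A → t B, and no two rules for the same A share a first terminal. The grammar encodes a DFA — one run per string.

Unambiguous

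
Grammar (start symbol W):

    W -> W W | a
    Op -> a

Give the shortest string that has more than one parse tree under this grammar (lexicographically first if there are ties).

a a a

length 1: no string has ≥2 trees
length 2: no string has ≥2 trees
length 3: a a a has 2 parse trees

Two derivations of a a a:
  W ⇒ W W ⇒ W W W ⇒ a W W ⇒ a a W ⇒ a a a
  W ⇒ W W ⇒ a W ⇒ a W W ⇒ a a W ⇒ a a a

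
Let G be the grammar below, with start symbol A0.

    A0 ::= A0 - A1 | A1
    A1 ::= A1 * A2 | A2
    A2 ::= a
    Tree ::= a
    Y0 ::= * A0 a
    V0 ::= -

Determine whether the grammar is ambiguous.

Unambiguous

(Tree, Y0, V0 are unreachable from A0, so their rules don't affect L(A0).) This is a standard precedence ladder (A0 over A1 over A2), with each level left-recursive on its own operator ('-' at A0, '*' at A1). That structure is LR(1), hence unambiguous.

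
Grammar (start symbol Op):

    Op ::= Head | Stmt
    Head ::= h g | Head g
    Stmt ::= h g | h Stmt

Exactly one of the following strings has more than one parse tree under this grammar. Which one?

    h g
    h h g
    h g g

h g

h g: 2 trees
h h g: 1 tree
h g g: 1 tree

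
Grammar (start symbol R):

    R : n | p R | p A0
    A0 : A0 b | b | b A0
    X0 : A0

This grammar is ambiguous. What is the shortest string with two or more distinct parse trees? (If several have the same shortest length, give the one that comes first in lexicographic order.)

p b b

length 1: no string has ≥2 trees
length 2: no string has ≥2 trees
length 3: p b b has 2 parse trees

Two derivations of p b b:
  R ⇒ p A0 ⇒ p A0 b ⇒ p b b
  R ⇒ p A0 ⇒ p b A0 ⇒ p b b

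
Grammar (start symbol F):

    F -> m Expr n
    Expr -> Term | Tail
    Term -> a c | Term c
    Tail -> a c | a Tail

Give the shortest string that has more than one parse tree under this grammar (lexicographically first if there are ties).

m a c n

length 4: m a c n has 2 parse trees

Two derivations of m a c n:
  F ⇒ m Expr n ⇒ m Term n ⇒ m a c n
  F ⇒ m Expr n ⇒ m Tail n ⇒ m a c n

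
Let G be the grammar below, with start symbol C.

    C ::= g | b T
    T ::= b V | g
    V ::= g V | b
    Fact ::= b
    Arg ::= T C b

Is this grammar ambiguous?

Only C, T, V are reachable from C; ignoring the rest: Each reachable nonterminal has at most one production per leading terminal, and all productions are right-linear; the derivation is determined token-by-token.

Unambiguous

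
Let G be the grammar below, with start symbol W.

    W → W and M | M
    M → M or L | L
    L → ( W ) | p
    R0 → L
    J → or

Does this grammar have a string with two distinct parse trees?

Unambiguous

(R0, J are unreachable from W, so their rules don't affect L(W).) This is a standard precedence ladder (W over M over L), with each level left-recursive on its own operator ('and' at W, 'or' at M). That structure is LR(1), hence unambiguous.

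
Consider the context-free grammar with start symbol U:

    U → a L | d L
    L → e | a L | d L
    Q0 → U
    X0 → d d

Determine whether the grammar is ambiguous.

Only U, L are reachable from U; ignoring the rest: The reachable rules are right-linear with at most one rule per (nonterminal, next-terminal) pair. Each input token forces the next rule, so parsing is deterministic.

Unambiguous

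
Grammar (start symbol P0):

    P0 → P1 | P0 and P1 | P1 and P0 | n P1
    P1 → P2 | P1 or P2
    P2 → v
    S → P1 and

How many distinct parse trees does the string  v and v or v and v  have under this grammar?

4

Parse trees for v and v or v and v:
  [P0 [P0 [P0 [P1 [P2 v]]] and [P1 [P1 [P2 v]] or [P2 v]]] and [P1 [P2 v]]]
  [P0 [P0 [P1 [P2 v]] and [P0 [P1 [P1 [P2 v]] or [P2 v]]]] and [P1 [P2 v]]]
  [P0 [P1 [P2 v]] and [P0 [P0 [P1 [P1 [P2 v]] or [P2 v]]] and [P1 [P2 v]]]]
  [P0 [P1 [P2 v]] and [P0 [P1 [P1 [P2 v]] or [P2 v]] and [P0 [P1 [P2 v]]]]]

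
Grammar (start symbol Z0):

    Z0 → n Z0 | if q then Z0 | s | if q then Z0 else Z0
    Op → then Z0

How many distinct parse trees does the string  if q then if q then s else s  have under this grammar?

2

Parse trees for if q then if q then s else s:
  [Z0 if q then [Z0 if q then [Z0 s] else [Z0 s]]]
  [Z0 if q then [Z0 if q then [Z0 s]] else [Z0 s]]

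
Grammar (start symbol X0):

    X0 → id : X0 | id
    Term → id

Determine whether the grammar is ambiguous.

Unambiguous

Only X0 is reachable from X0; ignoring the rest: Right-recursive list with a separator: after each atom, whether the separator follows determines the rule. One parse per string.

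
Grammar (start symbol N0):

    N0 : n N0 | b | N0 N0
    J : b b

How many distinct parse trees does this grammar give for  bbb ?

Parse trees for bbb:
  [N0 [N0 b] [N0 [N0 b] [N0 b]]]
  [N0 [N0 [N0 b] [N0 b]] [N0 b]]

2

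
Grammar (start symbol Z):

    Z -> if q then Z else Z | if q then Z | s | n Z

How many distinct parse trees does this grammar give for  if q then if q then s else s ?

2

Parse trees for if q then if q then s else s:
  [Z if q then [Z if q then [Z s]] else [Z s]]
  [Z if q then [Z if q then [Z s] else [Z s]]]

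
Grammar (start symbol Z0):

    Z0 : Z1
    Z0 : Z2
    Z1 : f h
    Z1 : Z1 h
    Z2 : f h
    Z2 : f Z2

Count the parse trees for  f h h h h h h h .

1

Parse trees for f h h h h h h h:
  [Z0 [Z1 [Z1 [Z1 [Z1 [Z1 [Z1 [Z1 f h] h] h] h] h] h] h]]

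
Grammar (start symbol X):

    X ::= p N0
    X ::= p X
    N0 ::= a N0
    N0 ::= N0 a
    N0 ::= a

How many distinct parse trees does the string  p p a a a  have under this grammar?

Parse trees for p p a a a:
  [X p [X p [N0 a [N0 a [N0 a]]]]]
  [X p [X p [N0 a [N0 [N0 a] a]]]]
  [X p [X p [N0 [N0 a [N0 a]] a]]]
  [X p [X p [N0 [N0 [N0 a] a] a]]]

4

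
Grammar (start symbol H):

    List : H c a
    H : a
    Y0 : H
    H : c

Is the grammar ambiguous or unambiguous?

Unambiguous

(Y0, List are unreachable from H, so their rules don't affect L(H).) Each reachable nonterminal has at most one production per leading terminal, and all productions are right-linear; the derivation is determined token-by-token.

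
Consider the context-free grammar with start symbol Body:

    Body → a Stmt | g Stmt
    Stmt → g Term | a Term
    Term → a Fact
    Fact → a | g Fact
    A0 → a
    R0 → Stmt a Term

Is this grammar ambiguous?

Unambiguous

Only Body, Stmt, Term, Fact are reachable from Body; ignoring the rest: Restricted to the reachable nonterminals, every rule has the form A → t or A → t B, and no two rules for the same A share a first terminal. The grammar encodes a DFA — one run per string.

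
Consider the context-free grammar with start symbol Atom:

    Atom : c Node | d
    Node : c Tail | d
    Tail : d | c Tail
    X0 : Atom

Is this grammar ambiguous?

Only Atom, Node, Tail are reachable from Atom; ignoring the rest: Restricted to the reachable nonterminals, every rule has the form A → t or A → t B, and no two rules for the same A share a first terminal. The grammar encodes a DFA — one run per string.

Unambiguous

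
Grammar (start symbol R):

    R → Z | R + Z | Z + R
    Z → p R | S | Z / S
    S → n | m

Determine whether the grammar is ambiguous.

Witness: m + m

Derivation 1: R ⇒ R + Z ⇒ Z + Z ⇒ S + Z ⇒ m + Z ⇒ m + S ⇒ m + m
Derivation 2: R ⇒ Z + R ⇒ S + R ⇒ m + R ⇒ m + Z ⇒ m + S ⇒ m + m

Two distinct leftmost derivations for the same string.

Ambiguous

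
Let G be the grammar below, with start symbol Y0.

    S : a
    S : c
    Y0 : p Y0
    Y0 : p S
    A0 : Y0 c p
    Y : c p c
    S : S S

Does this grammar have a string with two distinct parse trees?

Ambiguous

Witness: p a a a

Derivation 1: Y0 ⇒ p S ⇒ p S S ⇒ p a S ⇒ p a S S ⇒ p a a S ⇒ p a a a
Derivation 2: Y0 ⇒ p S ⇒ p S S ⇒ p S S S ⇒ p a S S ⇒ p a a S ⇒ p a a a

Two distinct leftmost derivations for the same string.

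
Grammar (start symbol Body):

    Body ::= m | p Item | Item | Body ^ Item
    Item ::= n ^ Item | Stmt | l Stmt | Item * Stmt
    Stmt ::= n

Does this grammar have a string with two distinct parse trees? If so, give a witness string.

Ambiguous

Witness: n ^ n

Derivation 1: Body ⇒ Item ⇒ n ^ Item ⇒ n ^ Stmt ⇒ n ^ n
Derivation 2: Body ⇒ Body ^ Item ⇒ Item ^ Item ⇒ Stmt ^ Item ⇒ n ^ Item ⇒ n ^ Stmt ⇒ n ^ n

Two distinct leftmost derivations for the same string.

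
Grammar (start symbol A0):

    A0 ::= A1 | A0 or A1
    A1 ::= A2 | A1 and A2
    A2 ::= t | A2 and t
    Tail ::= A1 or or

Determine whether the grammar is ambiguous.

Witness: t and t

Derivation 1: A0 ⇒ A1 ⇒ A2 ⇒ A2 and t ⇒ t and t
Derivation 2: A0 ⇒ A1 ⇒ A1 and A2 ⇒ A2 and A2 ⇒ t and A2 ⇒ t and t

Two distinct leftmost derivations for the same string.

Ambiguous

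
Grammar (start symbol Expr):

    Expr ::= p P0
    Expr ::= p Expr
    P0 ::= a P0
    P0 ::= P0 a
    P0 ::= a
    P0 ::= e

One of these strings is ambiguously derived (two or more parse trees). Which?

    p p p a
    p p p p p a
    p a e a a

p a e a a

p p p a: 1 tree
p p p p p a: 1 tree
p a e a a: 3 trees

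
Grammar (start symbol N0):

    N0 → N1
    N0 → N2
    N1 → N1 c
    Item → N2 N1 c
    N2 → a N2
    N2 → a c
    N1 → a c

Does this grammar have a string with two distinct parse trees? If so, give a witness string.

Ambiguous

Witness: a c

Derivation 1: N0 ⇒ N1 ⇒ a c
Derivation 2: N0 ⇒ N2 ⇒ a c

Two distinct leftmost derivations for the same string.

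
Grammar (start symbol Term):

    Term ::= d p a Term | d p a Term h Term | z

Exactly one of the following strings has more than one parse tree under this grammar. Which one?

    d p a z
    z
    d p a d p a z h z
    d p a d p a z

d p a z: 1 tree
z: 1 tree
d p a d p a z h z: 2 trees
d p a d p a z: 1 tree

d p a d p a z h z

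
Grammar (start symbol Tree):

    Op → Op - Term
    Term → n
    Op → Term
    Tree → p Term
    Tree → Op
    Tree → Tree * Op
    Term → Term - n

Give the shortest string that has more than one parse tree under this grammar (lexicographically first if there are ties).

length 1: no string has ≥2 trees
length 2: no string has ≥2 trees
length 3: n - n has 2 parse trees

Two derivations of n - n:
  Tree ⇒ Op ⇒ Op - Term ⇒ Term - Term ⇒ n - Term ⇒ n - n
  Tree ⇒ Op ⇒ Term ⇒ Term - n ⇒ n - n

n - n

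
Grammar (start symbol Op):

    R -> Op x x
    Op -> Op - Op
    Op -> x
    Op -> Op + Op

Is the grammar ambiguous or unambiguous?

Ambiguous

Witness: x + x + x

Derivation 1: Op ⇒ Op + Op ⇒ x + Op ⇒ x + Op + Op ⇒ x + x + Op ⇒ x + x + x
Derivation 2: Op ⇒ Op + Op ⇒ Op + Op + Op ⇒ x + Op + Op ⇒ x + x + Op ⇒ x + x + x

Two distinct leftmost derivations for the same string.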